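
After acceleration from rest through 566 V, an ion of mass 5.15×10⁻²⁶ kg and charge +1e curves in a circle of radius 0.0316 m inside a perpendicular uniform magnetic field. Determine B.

v = √(2|q|V/m) = √(2·1.602×10⁻¹⁹·566/5.15×10⁻²⁶) ≈ 5.934×10⁴ m/s.
B = mv/(|q|r) = (5.15×10⁻²⁶)(5.934×10⁴)/((1.602×10⁻¹⁹)(0.0316)) ≈ 0.604 T.

B ≈ 0.604 T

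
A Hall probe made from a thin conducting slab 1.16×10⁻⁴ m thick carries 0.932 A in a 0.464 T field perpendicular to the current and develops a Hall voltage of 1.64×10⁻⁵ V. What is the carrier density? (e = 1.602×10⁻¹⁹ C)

n ≈ 1.42×10²⁷ m⁻³

From V_H = IB/(n e t), n = IB/(V_H e t).
n = (0.932)(0.464)/((1.64×10⁻⁵)(1.602×10⁻¹⁹)(1.16×10⁻⁴)) ≈ 1.42×10²⁷ m⁻³.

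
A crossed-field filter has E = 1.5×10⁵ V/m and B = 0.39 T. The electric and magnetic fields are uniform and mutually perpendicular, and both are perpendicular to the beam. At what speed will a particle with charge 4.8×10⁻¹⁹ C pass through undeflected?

v = 3.8×10⁵ m/s

Zero net Lorentz force requires |qE| = |q v×B|, i.e. E = vB.
v = E/B = 1.5×10⁵/0.39 = 3.8×10⁵ m/s.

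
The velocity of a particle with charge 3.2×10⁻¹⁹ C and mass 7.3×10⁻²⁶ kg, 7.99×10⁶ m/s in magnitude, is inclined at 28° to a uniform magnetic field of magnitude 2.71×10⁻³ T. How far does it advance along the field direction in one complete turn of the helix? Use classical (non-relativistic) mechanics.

p ≈ 3730 m

v∥ = v cosθ = 7.99×10⁶·cos28° ≈ 7.055×10⁶ m/s.
T = 2πm/(|q|B) = 2π(7.3×10⁻²⁶)/((3.2×10⁻¹⁹)(2.71×10⁻³)) ≈ 5.289×10⁻⁴ s.
pitch = v∥ T = (7.055×10⁶)(5.289×10⁻⁴) ≈ 3730 m.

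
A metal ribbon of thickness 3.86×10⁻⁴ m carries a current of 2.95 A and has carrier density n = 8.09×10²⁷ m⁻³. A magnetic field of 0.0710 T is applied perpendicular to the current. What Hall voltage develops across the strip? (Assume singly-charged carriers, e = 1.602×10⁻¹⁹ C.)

V_H ≈ 4.19×10⁻⁷ V

V_H = IB/(n e t).
V_H = (2.95)(0.0710)/((8.09×10²⁷)(1.602×10⁻¹⁹)(3.86×10⁻⁴)) ≈ 4.19×10⁻⁷ V.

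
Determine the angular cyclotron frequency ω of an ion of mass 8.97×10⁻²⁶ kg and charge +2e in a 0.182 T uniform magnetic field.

ω = |q|B/m.
ω = (3.204×10⁻¹⁹)(0.182)/8.97×10⁻²⁶ ≈ 6.50×10⁵ rad/s.

ω ≈ 6.50×10⁵ rad/s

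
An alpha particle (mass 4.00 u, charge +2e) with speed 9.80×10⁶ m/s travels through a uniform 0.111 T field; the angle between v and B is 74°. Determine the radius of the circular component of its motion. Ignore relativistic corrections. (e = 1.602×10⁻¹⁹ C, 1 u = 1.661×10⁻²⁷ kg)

r ≈ 1.76 m

v⊥ = v sinθ = 9.80×10⁶·sin74° ≈ 9.420×10⁶ m/s.
r = m v⊥/(|q|B) = (6.644×10⁻²⁷)(9.420×10⁶)/((3.204×10⁻¹⁹)(0.111)) ≈ 1.76 m.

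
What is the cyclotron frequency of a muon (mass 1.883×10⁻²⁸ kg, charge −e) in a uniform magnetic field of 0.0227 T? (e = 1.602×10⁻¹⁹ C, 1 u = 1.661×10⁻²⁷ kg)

f ≈ 3.07×10⁶ Hz

f = |q|B/(2πm).
f = (1.602×10⁻¹⁹)(0.0227)/(2π·1.883×10⁻²⁸) ≈ 3.07×10⁶ Hz.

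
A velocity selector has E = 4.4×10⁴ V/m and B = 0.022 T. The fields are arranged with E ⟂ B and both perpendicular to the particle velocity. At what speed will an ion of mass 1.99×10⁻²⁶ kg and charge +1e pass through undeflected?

v = 2.0×10⁶ m/s

For undeflected motion the electric and magnetic forces balance: qE = qvB.
v = E/B = 4.4×10⁴/0.022 = 2.0×10⁶ m/s.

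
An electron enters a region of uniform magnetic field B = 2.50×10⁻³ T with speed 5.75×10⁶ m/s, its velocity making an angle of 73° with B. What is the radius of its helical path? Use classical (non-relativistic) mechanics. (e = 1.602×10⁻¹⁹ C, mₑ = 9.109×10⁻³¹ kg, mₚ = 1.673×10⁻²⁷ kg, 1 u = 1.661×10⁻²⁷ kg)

r ≈ 0.0125 m

v⊥ = v sinθ = 5.75×10⁶·sin73° ≈ 5.499×10⁶ m/s.
r = m v⊥/(|q|B) = (9.109×10⁻³¹)(5.499×10⁶)/((1.602×10⁻¹⁹)(2.50×10⁻³)) ≈ 0.0125 m.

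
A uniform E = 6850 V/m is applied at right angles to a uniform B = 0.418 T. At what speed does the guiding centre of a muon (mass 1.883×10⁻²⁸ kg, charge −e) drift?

v_d ≈ 1.64×10⁴ m/s

In crossed fields the guiding centre drifts at v_d = |E×B|/B² = E/B, independent of charge and mass.
v_d = 6850/0.418 = 1.64×10⁴ m/s.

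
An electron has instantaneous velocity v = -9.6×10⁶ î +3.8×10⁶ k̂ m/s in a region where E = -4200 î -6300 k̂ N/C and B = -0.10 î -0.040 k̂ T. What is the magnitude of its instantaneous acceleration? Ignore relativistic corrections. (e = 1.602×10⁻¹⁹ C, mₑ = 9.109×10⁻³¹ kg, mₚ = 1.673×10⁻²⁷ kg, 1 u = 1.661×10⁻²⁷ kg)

|a| ≈ 1.34×10¹⁷ m/s²

v×B = (0, -7.64×10⁵, 0) N/C.
E + v×B = (-4200, -7.64×10⁵, -6300) N/C.
F = q(E + v×B) = (−1.602×10⁻¹⁹ C)·(-4200, -7.64×10⁵, -6300) = (6.73×10⁻¹⁶, 1.22×10⁻¹³, 1.01×10⁻¹⁵) N.
|a| = |F|/m = 1.224×10⁻¹³/9.109×10⁻³¹ ≈ 1.34×10¹⁷ m/s².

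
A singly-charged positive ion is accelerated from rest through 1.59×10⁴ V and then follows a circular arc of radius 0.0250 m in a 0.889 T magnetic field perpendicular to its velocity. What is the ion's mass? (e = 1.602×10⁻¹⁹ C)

m ≈ 2.49×10⁻²⁷ kg

Combine |q|V = ½mv² and r = mv/(|q|B): eliminate v to get m = qB²r²/(2V).
m = (1.602×10⁻¹⁹)(0.889)²(0.0250)²/(2·1.59×10⁴) ≈ 2.49×10⁻²⁷ kg.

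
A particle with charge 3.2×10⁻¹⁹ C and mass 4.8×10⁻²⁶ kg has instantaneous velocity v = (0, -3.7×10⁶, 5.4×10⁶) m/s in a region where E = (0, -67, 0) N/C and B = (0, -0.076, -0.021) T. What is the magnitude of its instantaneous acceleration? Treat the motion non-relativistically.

v×B = (4.88×10⁵, 0, 0) N/C.
E + v×B = (4.88×10⁵, -67.0, 0) N/C.
F = q(E + v×B) = (3.2×10⁻¹⁹ C)·(4.88×10⁵, -67.0, 0) = (1.56×10⁻¹³, -2.14×10⁻¹⁷, 0) N.
|a| = |F|/m = 1.562×10⁻¹³/4.8×10⁻²⁶ ≈ 3.25×10¹² m/s².

|a| ≈ 3.25×10¹² m/s²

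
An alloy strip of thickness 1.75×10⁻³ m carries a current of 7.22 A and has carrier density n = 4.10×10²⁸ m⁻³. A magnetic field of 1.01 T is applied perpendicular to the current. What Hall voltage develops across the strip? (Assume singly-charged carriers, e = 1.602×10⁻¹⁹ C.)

V_H = IB/(n e t).
V_H = (7.22)(1.01)/((4.10×10²⁸)(1.602×10⁻¹⁹)(1.75×10⁻³)) ≈ 6.34×10⁻⁷ V.

V_H ≈ 6.34×10⁻⁷ V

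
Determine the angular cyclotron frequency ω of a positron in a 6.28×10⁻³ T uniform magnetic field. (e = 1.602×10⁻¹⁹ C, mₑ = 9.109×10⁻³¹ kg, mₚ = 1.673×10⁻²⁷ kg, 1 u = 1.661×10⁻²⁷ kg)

ω ≈ 1.10×10⁹ rad/s

ω = |q|B/m.
ω = (1.602×10⁻¹⁹)(6.28×10⁻³)/9.109×10⁻³¹ ≈ 1.10×10⁹ rad/s.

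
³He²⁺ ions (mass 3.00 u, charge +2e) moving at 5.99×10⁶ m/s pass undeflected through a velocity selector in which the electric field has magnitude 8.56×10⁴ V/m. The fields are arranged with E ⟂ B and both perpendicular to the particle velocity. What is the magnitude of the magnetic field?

B = 0.0143 T

Balance of forces in the selector: qE = qvB ⇒ B = E/v.
B = 8.56×10⁴/5.99×10⁶ = 0.0143 T.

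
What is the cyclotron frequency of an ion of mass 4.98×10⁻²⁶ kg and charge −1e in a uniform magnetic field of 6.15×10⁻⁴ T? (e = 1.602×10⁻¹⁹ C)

f ≈ 315 Hz

f = |q|B/(2πm).
f = (1.602×10⁻¹⁹)(6.15×10⁻⁴)/(2π·4.98×10⁻²⁶) ≈ 315 Hz.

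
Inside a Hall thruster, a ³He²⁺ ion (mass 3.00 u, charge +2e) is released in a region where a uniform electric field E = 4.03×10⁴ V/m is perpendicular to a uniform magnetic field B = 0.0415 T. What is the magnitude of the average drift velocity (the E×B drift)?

The steady drift has the magnetic force balancing the electric force, so v_d = E/B.
v_d = 4.03×10⁴/0.0415 = 9.71×10⁵ m/s.

v_d ≈ 9.71×10⁵ m/s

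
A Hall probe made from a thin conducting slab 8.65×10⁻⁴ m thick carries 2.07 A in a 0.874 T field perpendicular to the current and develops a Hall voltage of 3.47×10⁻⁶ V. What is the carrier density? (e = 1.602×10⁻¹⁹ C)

n ≈ 3.76×10²⁷ m⁻³

From V_H = IB/(n e t), n = IB/(V_H e t).
n = (2.07)(0.874)/((3.47×10⁻⁶)(1.602×10⁻¹⁹)(8.65×10⁻⁴)) ≈ 3.76×10²⁷ m⁻³.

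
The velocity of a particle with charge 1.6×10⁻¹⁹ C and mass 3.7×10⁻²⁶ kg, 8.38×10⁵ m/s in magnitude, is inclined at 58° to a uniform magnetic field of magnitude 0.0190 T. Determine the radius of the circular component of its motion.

v⊥ = v sinθ = 8.38×10⁵·sin58° ≈ 7.107×10⁵ m/s.
r = m v⊥/(|q|B) = (3.7×10⁻²⁶)(7.107×10⁵)/((1.6×10⁻¹⁹)(0.0190)) ≈ 8.65 m.

r ≈ 8.65 m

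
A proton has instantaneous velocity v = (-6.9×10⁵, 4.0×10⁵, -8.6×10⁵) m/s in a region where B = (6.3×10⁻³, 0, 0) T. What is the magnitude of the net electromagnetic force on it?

v×B = (0, -5420, -2520) N/C.
F = q v×B = (1.602×10⁻¹⁹ C)·(0, -5420, -2520) = (0, -8.68×10⁻¹⁶, -4.04×10⁻¹⁶) N.
|F| = 9.57×10⁻¹⁶ N.

|F| ≈ 9.57×10⁻¹⁶ N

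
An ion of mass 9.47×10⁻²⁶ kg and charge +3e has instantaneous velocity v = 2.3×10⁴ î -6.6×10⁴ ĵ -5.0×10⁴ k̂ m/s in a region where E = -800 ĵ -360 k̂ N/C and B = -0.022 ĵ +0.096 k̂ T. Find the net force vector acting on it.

F ≈ (-3.57×10⁻¹⁵, -1.45×10⁻¹⁵, -4.16×10⁻¹⁶) N

v×B = (-7440, -2210, -506) N/C.
E + v×B = (-7440, -3010, -866) N/C.
F = q(E + v×B) = (4.806×10⁻¹⁹ C)·(-7440, -3010, -866) = (-3.57×10⁻¹⁵, -1.45×10⁻¹⁵, -4.16×10⁻¹⁶) N.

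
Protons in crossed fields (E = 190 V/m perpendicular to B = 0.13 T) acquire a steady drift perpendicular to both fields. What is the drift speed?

v_d ≈ 1500 m/s

The steady drift has the magnetic force balancing the electric force, so v_d = E/B.
v_d = 190/0.13 = 1500 m/s.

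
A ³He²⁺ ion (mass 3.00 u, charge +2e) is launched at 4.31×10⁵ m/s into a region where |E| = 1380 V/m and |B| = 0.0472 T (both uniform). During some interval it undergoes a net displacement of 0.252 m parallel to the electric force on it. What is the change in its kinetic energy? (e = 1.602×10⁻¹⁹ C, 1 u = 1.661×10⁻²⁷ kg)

The magnetic force is always ⟂ v and does no work; only the electric force changes KE.
ΔKE = F_E · d = |q|E d = (3.204×10⁻¹⁹)(1380)(0.252) ≈ 1.11×10⁻¹⁶ J.

ΔKE ≈ 1.11×10⁻¹⁶ J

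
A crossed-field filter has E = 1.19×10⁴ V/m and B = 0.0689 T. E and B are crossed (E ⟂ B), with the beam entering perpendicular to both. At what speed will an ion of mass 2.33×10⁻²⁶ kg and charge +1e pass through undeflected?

v = 1.73×10⁵ m/s

Straight-line motion ⇒ electric and magnetic forces cancel, so E = vB.
v = E/B = 1.19×10⁴/0.0689 = 1.73×10⁵ m/s.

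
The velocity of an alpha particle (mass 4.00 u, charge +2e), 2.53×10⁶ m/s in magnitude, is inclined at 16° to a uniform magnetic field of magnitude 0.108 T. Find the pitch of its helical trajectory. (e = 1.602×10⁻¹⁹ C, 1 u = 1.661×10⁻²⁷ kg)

v∥ = v cosθ = 2.53×10⁶·cos16° ≈ 2.432×10⁶ m/s.
T = 2πm/(|q|B) = 2π(6.644×10⁻²⁷)/((3.204×10⁻¹⁹)(0.108)) ≈ 1.206×10⁻⁶ s.
pitch = v∥ T = (2.432×10⁶)(1.206×10⁻⁶) ≈ 2.93 m.

p ≈ 2.93 m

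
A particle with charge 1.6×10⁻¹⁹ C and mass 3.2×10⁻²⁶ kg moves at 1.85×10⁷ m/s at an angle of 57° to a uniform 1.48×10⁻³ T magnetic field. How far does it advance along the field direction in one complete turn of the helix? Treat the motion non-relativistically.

p ≈ 8560 m

v∥ = v cosθ = 1.85×10⁷·cos57° ≈ 1.008×10⁷ m/s.
T = 2πm/(|q|B) = 2π(3.2×10⁻²⁶)/((1.6×10⁻¹⁹)(1.48×10⁻³)) ≈ 8.491×10⁻⁴ s.
pitch = v∥ T = (1.008×10⁷)(8.491×10⁻⁴) ≈ 8560 m.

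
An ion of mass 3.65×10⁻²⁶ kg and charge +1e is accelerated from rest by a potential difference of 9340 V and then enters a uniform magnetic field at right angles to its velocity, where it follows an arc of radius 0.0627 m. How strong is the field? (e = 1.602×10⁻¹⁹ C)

v = √(2|q|V/m) = √(2·1.602×10⁻¹⁹·9340/3.65×10⁻²⁶) ≈ 2.863×10⁵ m/s.
B = mv/(|q|r) = (3.65×10⁻²⁶)(2.863×10⁵)/((1.602×10⁻¹⁹)(0.0627)) ≈ 1.04 T.

B ≈ 1.04 T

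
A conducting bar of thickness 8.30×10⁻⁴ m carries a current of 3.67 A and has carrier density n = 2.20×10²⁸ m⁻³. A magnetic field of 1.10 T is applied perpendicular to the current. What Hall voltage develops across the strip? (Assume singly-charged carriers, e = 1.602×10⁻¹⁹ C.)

V_H ≈ 1.38×10⁻⁶ V

V_H = IB/(n e t).
V_H = (3.67)(1.10)/((2.20×10²⁸)(1.602×10⁻¹⁹)(8.30×10⁻⁴)) ≈ 1.38×10⁻⁶ V.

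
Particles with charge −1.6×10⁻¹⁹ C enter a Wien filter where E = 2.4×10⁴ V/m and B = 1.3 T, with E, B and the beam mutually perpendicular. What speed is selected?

v = 1.8×10⁴ m/s

Zero net Lorentz force requires |qE| = |q v×B|, i.e. E = vB.
v = E/B = 2.4×10⁴/1.3 = 1.8×10⁴ m/s.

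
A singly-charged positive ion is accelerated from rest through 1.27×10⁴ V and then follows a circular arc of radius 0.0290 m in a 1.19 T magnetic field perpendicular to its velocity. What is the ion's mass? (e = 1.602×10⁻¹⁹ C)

Combine |q|V = ½mv² and r = mv/(|q|B): eliminate v to get m = qB²r²/(2V).
m = (1.602×10⁻¹⁹)(1.19)²(0.0290)²/(2·1.27×10⁴) ≈ 7.51×10⁻²⁷ kg.

m ≈ 7.51×10⁻²⁷ kg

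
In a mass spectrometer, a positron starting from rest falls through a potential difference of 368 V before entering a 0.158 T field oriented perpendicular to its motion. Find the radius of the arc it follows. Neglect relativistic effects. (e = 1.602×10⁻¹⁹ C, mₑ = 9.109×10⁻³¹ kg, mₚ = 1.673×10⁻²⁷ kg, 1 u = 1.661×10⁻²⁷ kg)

r ≈ 4.09×10⁻⁴ m

Acceleration: |q|V = ½mv² ⇒ v = √(2|q|V/m) = √(2·1.602×10⁻¹⁹·368/9.109×10⁻³¹) ≈ 1.138×10⁷ m/s.
In the field: r = mv/(|q|B) = (9.109×10⁻³¹)(1.138×10⁷)/((1.602×10⁻¹⁹)(0.158)) ≈ 4.09×10⁻⁴ m.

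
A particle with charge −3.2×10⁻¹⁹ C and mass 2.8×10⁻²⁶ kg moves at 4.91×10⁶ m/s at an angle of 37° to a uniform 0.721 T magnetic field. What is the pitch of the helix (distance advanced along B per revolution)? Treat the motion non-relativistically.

v∥ = v cosθ = 4.91×10⁶·cos37° ≈ 3.921×10⁶ m/s.
T = 2πm/(|q|B) = 2π(2.8×10⁻²⁶)/((3.2×10⁻¹⁹)(0.721)) ≈ 7.625×10⁻⁷ s.
pitch = v∥ T = (3.921×10⁶)(7.625×10⁻⁷) ≈ 2.99 m.

p ≈ 2.99 m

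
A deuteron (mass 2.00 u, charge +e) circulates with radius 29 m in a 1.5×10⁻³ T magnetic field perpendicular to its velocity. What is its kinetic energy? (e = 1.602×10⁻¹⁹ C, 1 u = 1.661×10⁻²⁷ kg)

v = |q|Br/m, then KE = ½mv² = (qBr)²/(2m).
v = (1.602×10⁻¹⁹)(1.5×10⁻³)(29)/3.322×10⁻²⁷ ≈ 2.098×10⁶ m/s.
KE = ½(3.322×10⁻²⁷)(2.098×10⁶)² ≈ 7.3×10⁻¹⁵ J.

KE ≈ 7.3×10⁻¹⁵ J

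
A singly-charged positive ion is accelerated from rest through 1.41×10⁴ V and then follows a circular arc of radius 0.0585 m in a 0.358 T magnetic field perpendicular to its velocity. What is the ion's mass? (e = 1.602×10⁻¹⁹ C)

Combine |q|V = ½mv² and r = mv/(|q|B): eliminate v to get m = qB²r²/(2V).
m = (1.602×10⁻¹⁹)(0.358)²(0.0585)²/(2·1.41×10⁴) ≈ 2.49×10⁻²⁷ kg.

m ≈ 2.49×10⁻²⁷ kg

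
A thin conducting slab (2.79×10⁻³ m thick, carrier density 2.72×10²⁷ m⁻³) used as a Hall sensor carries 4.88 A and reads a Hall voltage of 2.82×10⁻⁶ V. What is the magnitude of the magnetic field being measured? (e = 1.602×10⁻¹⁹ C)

B ≈ 0.703 T

From V_H = IB/(n e t), B = V_H n e t / I.
B = (2.82×10⁻⁶)(2.72×10²⁷)(1.602×10⁻¹⁹)(2.79×10⁻³)/4.88 ≈ 0.703 T.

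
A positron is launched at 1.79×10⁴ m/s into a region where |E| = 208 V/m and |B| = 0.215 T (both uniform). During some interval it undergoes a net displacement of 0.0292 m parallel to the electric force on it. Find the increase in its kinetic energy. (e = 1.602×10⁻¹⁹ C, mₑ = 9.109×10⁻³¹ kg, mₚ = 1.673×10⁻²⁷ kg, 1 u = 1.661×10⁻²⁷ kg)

The magnetic force is always ⟂ v and does no work; only the electric force changes KE.
ΔKE = F_E · d = |q|E d = (1.602×10⁻¹⁹)(208)(0.0292) ≈ 9.73×10⁻¹⁹ J.

ΔKE ≈ 9.73×10⁻¹⁹ J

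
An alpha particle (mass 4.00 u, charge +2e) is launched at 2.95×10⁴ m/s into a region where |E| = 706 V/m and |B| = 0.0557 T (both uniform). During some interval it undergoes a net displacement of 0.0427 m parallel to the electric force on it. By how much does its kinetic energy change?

ΔKE ≈ 9.66×10⁻¹⁸ J

The magnetic force is always ⟂ v and does no work; only the electric force changes KE.
ΔKE = F_E · d = |q|E d = (3.204×10⁻¹⁹)(706)(0.0427) ≈ 9.66×10⁻¹⁸ J.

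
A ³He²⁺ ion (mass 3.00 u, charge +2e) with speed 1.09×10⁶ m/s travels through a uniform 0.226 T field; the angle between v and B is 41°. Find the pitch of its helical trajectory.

v∥ = v cosθ = 1.09×10⁶·cos41° ≈ 8.226×10⁵ m/s.
T = 2πm/(|q|B) = 2π(4.983×10⁻²⁷)/((3.204×10⁻¹⁹)(0.226)) ≈ 4.324×10⁻⁷ s.
pitch = v∥ T = (8.226×10⁵)(4.324×10⁻⁷) ≈ 0.356 m.

p ≈ 0.356 m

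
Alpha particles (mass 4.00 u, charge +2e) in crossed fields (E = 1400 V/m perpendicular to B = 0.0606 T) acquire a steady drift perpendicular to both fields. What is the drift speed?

v_d ≈ 2.31×10⁴ m/s

In crossed fields the guiding centre drifts at v_d = |E×B|/B² = E/B, independent of charge and mass.
v_d = 1400/0.0606 = 2.31×10⁴ m/s.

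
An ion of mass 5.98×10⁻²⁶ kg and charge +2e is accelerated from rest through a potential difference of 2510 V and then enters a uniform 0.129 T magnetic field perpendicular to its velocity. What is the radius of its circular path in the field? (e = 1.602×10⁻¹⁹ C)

Acceleration: |q|V = ½mv² ⇒ v = √(2|q|V/m) = √(2·3.204×10⁻¹⁹·2510/5.98×10⁻²⁶) ≈ 1.640×10⁵ m/s.
In the field: r = mv/(|q|B) = (5.98×10⁻²⁶)(1.640×10⁵)/((3.204×10⁻¹⁹)(0.129)) ≈ 0.237 m.

r ≈ 0.237 m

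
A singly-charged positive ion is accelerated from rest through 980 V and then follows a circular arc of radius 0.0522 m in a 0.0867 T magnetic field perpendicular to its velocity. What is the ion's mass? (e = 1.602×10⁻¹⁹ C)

Combine |q|V = ½mv² and r = mv/(|q|B): eliminate v to get m = qB²r²/(2V).
m = (1.602×10⁻¹⁹)(0.0867)²(0.0522)²/(2·980) ≈ 1.67×10⁻²⁷ kg.

m ≈ 1.67×10⁻²⁷ kg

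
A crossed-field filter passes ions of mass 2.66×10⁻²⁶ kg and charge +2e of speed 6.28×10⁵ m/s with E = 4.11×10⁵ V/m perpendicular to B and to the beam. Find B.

B = 0.654 T

Balance of forces in the selector: qE = qvB ⇒ B = E/v.
B = 4.11×10⁵/6.28×10⁵ = 0.654 T.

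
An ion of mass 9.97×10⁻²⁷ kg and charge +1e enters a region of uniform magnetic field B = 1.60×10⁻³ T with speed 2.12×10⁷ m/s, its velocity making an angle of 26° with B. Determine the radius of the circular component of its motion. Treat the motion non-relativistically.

r ≈ 361 m

v⊥ = v sinθ = 2.12×10⁷·sin26° ≈ 9.293×10⁶ m/s.
r = m v⊥/(|q|B) = (9.97×10⁻²⁷)(9.293×10⁶)/((1.602×10⁻¹⁹)(1.60×10⁻³)) ≈ 361 m.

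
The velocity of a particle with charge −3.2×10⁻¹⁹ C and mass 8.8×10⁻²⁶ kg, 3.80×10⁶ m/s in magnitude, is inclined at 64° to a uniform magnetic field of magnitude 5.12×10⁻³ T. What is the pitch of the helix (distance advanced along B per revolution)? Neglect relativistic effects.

p ≈ 562 m

v∥ = v cosθ = 3.80×10⁶·cos64° ≈ 1.666×10⁶ m/s.
T = 2πm/(|q|B) = 2π(8.8×10⁻²⁶)/((3.2×10⁻¹⁹)(5.12×10⁻³)) ≈ 3.375×10⁻⁴ s.
pitch = v∥ T = (1.666×10⁶)(3.375×10⁻⁴) ≈ 562 m.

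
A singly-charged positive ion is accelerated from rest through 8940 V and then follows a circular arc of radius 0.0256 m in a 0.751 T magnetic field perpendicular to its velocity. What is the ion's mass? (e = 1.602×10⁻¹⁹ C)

Combine |q|V = ½mv² and r = mv/(|q|B): eliminate v to get m = qB²r²/(2V).
m = (1.602×10⁻¹⁹)(0.751)²(0.0256)²/(2·8940) ≈ 3.31×10⁻²⁷ kg.

m ≈ 3.31×10⁻²⁷ kg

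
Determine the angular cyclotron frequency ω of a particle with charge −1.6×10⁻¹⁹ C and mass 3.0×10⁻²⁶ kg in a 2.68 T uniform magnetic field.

ω ≈ 1.43×10⁷ rad/s

ω = |q|B/m.
ω = (1.6×10⁻¹⁹)(2.68)/3.0×10⁻²⁶ ≈ 1.43×10⁷ rad/s.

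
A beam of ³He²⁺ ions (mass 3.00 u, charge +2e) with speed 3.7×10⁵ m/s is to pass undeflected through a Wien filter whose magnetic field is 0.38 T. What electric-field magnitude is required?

For straight-line motion qE = qvB, so E = vB.
E = 3.7×10⁵ × 0.38 = 1.4×10⁵ V/m.

E = 1.4×10⁵ V/m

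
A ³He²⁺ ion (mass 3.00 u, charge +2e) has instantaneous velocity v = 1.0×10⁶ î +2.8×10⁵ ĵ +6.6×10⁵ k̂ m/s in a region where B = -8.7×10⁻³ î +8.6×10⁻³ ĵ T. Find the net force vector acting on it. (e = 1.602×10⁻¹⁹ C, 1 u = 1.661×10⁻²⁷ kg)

F ≈ (-1.82×10⁻¹⁵, -1.84×10⁻¹⁵, 3.54×10⁻¹⁵) N

v×B = (-5680, -5740, 1.10×10⁴) N/C.
F = q v×B = (3.204×10⁻¹⁹ C)·(-5680, -5740, 1.10×10⁴) = (-1.82×10⁻¹⁵, -1.84×10⁻¹⁵, 3.54×10⁻¹⁵) N.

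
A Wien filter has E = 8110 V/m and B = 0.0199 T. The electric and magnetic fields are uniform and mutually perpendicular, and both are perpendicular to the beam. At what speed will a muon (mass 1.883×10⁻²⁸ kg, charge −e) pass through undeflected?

v = 4.08×10⁵ m/s

Zero net Lorentz force requires |qE| = |q v×B|, i.e. E = vB.
v = E/B = 8110/0.0199 = 4.08×10⁵ m/s.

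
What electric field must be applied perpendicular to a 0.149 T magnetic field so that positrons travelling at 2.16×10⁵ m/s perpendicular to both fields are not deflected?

E = 3.22×10⁴ V/m

For straight-line motion qE = qvB, so E = vB.
E = 2.16×10⁵ × 0.149 = 3.22×10⁴ V/m.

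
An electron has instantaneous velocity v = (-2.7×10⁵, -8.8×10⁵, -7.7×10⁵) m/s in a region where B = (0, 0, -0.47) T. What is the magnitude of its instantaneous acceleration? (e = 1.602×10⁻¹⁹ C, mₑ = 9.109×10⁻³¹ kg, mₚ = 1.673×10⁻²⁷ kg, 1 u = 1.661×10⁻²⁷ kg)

|a| ≈ 7.61×10¹⁶ m/s²

v×B = (4.14×10⁵, -1.27×10⁵, 0) N/C.
F = q v×B = (−1.602×10⁻¹⁹ C)·(4.14×10⁵, -1.27×10⁵, 0) = (-6.63×10⁻¹⁴, 2.03×10⁻¹⁴, 0) N.
|a| = |F|/m = 6.931×10⁻¹⁴/9.109×10⁻³¹ ≈ 7.61×10¹⁶ m/s².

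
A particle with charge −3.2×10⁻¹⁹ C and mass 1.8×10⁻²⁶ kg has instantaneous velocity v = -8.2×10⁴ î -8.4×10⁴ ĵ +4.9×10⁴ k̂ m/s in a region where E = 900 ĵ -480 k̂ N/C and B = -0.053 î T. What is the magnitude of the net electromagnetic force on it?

|F| ≈ 1.67×10⁻¹⁵ N

v×B = (0, -2600, -4450) N/C.
E + v×B = (0, -1700, -4930) N/C.
F = q(E + v×B) = (−3.2×10⁻¹⁹ C)·(0, -1700, -4930) = (0, 5.43×10⁻¹⁶, 1.58×10⁻¹⁵) N.
|F| = 1.67×10⁻¹⁵ N.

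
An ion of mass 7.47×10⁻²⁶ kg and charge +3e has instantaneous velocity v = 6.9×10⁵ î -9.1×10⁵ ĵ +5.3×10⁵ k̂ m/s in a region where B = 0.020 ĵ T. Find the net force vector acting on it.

F ≈ (-5.09×10⁻¹⁵, 0, 6.63×10⁻¹⁵) N

v×B = (-1.06×10⁴, 0, 1.38×10⁴) N/C.
F = q v×B = (4.806×10⁻¹⁹ C)·(-1.06×10⁴, 0, 1.38×10⁴) = (-5.09×10⁻¹⁵, 0, 6.63×10⁻¹⁵) N.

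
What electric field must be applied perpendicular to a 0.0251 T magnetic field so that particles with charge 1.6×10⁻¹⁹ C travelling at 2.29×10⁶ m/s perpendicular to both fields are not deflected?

E = 5.75×10⁴ V/m

For straight-line motion qE = qvB, so E = vB.
E = 2.29×10⁶ × 0.0251 = 5.75×10⁴ V/m.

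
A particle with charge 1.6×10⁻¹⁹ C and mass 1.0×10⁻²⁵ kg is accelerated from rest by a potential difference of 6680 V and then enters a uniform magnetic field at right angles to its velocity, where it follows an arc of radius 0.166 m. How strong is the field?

B ≈ 0.550 T

v = √(2|q|V/m) = √(2·1.6×10⁻¹⁹·6680/1.0×10⁻²⁵) ≈ 1.462×10⁵ m/s.
B = mv/(|q|r) = (1.0×10⁻²⁵)(1.462×10⁵)/((1.6×10⁻¹⁹)(0.166)) ≈ 0.550 T.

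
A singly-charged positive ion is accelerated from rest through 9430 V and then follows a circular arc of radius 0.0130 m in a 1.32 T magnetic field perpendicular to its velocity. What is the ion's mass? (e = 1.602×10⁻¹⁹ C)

m ≈ 2.50×10⁻²⁷ kg

Combine |q|V = ½mv² and r = mv/(|q|B): eliminate v to get m = qB²r²/(2V).
m = (1.602×10⁻¹⁹)(1.32)²(0.0130)²/(2·9430) ≈ 2.50×10⁻²⁷ kg.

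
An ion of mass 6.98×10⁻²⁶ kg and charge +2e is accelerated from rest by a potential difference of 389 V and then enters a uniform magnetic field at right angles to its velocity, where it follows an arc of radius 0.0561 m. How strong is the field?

v = √(2|q|V/m) = √(2·3.204×10⁻¹⁹·389/6.98×10⁻²⁶) ≈ 5.976×10⁴ m/s.
B = mv/(|q|r) = (6.98×10⁻²⁶)(5.976×10⁴)/((3.204×10⁻¹⁹)(0.0561)) ≈ 0.232 T.

B ≈ 0.232 T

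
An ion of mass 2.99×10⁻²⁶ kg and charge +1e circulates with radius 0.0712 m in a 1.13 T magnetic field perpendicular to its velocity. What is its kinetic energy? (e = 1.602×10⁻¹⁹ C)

KE ≈ 2.78×10⁻¹⁵ J

v = |q|Br/m, then KE = ½mv² = (qBr)²/(2m).
v = (1.602×10⁻¹⁹)(1.13)(0.0712)/2.99×10⁻²⁶ ≈ 4.311×10⁵ m/s.
KE = ½(2.99×10⁻²⁶)(4.311×10⁵)² ≈ 2.78×10⁻¹⁵ J.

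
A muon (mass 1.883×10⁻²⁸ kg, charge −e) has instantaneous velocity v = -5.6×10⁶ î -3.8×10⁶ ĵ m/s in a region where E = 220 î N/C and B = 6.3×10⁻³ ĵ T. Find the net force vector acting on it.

v×B = (0, 0, -3.53×10⁴) N/C.
E + v×B = (220, 0, -3.53×10⁴) N/C.
F = q(E + v×B) = (−1.602×10⁻¹⁹ C)·(220, 0, -3.53×10⁴) = (-3.52×10⁻¹⁷, 0, 5.65×10⁻¹⁵) N.

F ≈ (-3.52×10⁻¹⁷, 0, 5.65×10⁻¹⁵) N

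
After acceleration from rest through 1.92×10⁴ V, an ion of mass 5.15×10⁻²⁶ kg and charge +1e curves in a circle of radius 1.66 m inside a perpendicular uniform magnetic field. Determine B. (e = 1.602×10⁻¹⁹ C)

v = √(2|q|V/m) = √(2·1.602×10⁻¹⁹·1.92×10⁴/5.15×10⁻²⁶) ≈ 3.456×10⁵ m/s.
B = mv/(|q|r) = (5.15×10⁻²⁶)(3.456×10⁵)/((1.602×10⁻¹⁹)(1.66)) ≈ 0.0669 T.

B ≈ 0.0669 T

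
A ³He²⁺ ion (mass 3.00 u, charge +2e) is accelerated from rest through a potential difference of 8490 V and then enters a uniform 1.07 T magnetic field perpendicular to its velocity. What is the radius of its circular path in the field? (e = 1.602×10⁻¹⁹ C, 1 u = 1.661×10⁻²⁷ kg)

Acceleration: |q|V = ½mv² ⇒ v = √(2|q|V/m) = √(2·3.204×10⁻¹⁹·8490/4.983×10⁻²⁷) ≈ 1.045×10⁶ m/s.
In the field: r = mv/(|q|B) = (4.983×10⁻²⁷)(1.045×10⁶)/((3.204×10⁻¹⁹)(1.07)) ≈ 0.0152 m.

r ≈ 0.0152 m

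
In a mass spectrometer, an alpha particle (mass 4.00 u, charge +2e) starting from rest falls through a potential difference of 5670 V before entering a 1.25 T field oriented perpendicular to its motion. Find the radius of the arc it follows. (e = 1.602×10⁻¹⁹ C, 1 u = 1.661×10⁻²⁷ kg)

r ≈ 0.0123 m

Acceleration: |q|V = ½mv² ⇒ v = √(2|q|V/m) = √(2·3.204×10⁻¹⁹·5670/6.644×10⁻²⁷) ≈ 7.395×10⁵ m/s.
In the field: r = mv/(|q|B) = (6.644×10⁻²⁷)(7.395×10⁵)/((3.204×10⁻¹⁹)(1.25)) ≈ 0.0123 m.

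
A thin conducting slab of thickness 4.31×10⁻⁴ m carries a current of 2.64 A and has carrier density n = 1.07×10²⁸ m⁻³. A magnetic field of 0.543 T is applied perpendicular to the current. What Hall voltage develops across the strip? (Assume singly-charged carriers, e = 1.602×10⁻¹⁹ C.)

V_H = IB/(n e t).
V_H = (2.64)(0.543)/((1.07×10²⁸)(1.602×10⁻¹⁹)(4.31×10⁻⁴)) ≈ 1.94×10⁻⁶ V.

V_H ≈ 1.94×10⁻⁶ V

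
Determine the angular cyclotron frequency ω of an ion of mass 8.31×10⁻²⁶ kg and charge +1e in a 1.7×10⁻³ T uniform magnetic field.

ω = |q|B/m.
ω = (1.602×10⁻¹⁹)(1.7×10⁻³)/8.31×10⁻²⁶ ≈ 3300 rad/s.

ω ≈ 3300 rad/s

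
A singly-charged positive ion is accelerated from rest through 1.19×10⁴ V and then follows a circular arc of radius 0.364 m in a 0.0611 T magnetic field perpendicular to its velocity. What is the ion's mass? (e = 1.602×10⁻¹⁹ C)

Combine |q|V = ½mv² and r = mv/(|q|B): eliminate v to get m = qB²r²/(2V).
m = (1.602×10⁻¹⁹)(0.0611)²(0.364)²/(2·1.19×10⁴) ≈ 3.33×10⁻²⁷ kg.

m ≈ 3.33×10⁻²⁷ kg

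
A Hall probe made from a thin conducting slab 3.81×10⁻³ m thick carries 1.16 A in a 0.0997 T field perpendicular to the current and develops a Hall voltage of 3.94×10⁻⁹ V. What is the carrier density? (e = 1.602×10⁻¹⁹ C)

n ≈ 4.81×10²⁸ m⁻³

From V_H = IB/(n e t), n = IB/(V_H e t).
n = (1.16)(0.0997)/((3.94×10⁻⁹)(1.602×10⁻¹⁹)(3.81×10⁻³)) ≈ 4.81×10²⁸ m⁻³.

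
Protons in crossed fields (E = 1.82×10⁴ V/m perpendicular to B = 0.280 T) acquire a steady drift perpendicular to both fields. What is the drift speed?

v_d ≈ 6.50×10⁴ m/s

In crossed fields the guiding centre drifts at v_d = |E×B|/B² = E/B, independent of charge and mass.
v_d = 1.82×10⁴/0.280 = 6.50×10⁴ m/s.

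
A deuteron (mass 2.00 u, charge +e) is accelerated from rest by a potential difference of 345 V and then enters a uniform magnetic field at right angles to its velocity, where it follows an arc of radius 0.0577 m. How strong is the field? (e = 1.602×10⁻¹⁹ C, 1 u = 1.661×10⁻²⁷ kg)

v = √(2|q|V/m) = √(2·1.602×10⁻¹⁹·345/3.322×10⁻²⁷) ≈ 1.824×10⁵ m/s.
B = mv/(|q|r) = (3.322×10⁻²⁷)(1.824×10⁵)/((1.602×10⁻¹⁹)(0.0577)) ≈ 0.0656 T.

B ≈ 0.0656 T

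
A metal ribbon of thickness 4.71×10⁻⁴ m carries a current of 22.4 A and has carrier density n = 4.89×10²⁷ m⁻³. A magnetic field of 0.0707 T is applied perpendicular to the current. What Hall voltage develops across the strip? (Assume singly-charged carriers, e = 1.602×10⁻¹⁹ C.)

V_H = IB/(n e t).
V_H = (22.4)(0.0707)/((4.89×10²⁷)(1.602×10⁻¹⁹)(4.71×10⁻⁴)) ≈ 4.29×10⁻⁶ V.

V_H ≈ 4.29×10⁻⁶ V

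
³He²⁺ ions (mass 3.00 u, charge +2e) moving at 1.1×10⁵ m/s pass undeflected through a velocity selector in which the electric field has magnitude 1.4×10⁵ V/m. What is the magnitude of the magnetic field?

B = 1.3 T

Balance of forces in the selector: qE = qvB ⇒ B = E/v.
B = 1.4×10⁵/1.1×10⁵ = 1.3 T.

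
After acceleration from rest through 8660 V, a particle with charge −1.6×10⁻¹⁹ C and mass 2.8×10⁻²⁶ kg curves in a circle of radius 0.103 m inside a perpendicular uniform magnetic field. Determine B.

B ≈ 0.535 T

v = √(2|q|V/m) = √(2·1.6×10⁻¹⁹·8660/2.8×10⁻²⁶) ≈ 3.146×10⁵ m/s.
B = mv/(|q|r) = (2.8×10⁻²⁶)(3.146×10⁵)/((1.6×10⁻¹⁹)(0.103)) ≈ 0.535 T.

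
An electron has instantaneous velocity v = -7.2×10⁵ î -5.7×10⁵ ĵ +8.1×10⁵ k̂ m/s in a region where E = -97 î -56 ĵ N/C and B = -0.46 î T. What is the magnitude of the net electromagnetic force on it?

|F| ≈ 7.30×10⁻¹⁴ N

v×B = (0, -3.73×10⁵, -2.62×10⁵) N/C.
E + v×B = (-97.0, -3.73×10⁵, -2.62×10⁵) N/C.
F = q(E + v×B) = (−1.602×10⁻¹⁹ C)·(-97.0, -3.73×10⁵, -2.62×10⁵) = (1.55×10⁻¹⁷, 5.97×10⁻¹⁴, 4.20×10⁻¹⁴) N.
|F| = 7.30×10⁻¹⁴ N.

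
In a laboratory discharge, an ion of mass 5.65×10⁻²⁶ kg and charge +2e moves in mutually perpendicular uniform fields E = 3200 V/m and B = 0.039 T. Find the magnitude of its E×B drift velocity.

v_d ≈ 8.2×10⁴ m/s

The E×B drift speed is v_d = E/B.
v_d = 3200/0.039 = 8.2×10⁴ m/s.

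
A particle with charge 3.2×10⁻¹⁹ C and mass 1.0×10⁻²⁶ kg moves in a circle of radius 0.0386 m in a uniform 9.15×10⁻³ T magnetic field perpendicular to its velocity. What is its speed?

From |q|vB = mv²/r, v = |q|Br/m.
v = (3.2×10⁻¹⁹)(9.15×10⁻³)(0.0386)/1.0×10⁻²⁶ ≈ 1.13×10⁴ m/s.

v ≈ 1.13×10⁴ m/s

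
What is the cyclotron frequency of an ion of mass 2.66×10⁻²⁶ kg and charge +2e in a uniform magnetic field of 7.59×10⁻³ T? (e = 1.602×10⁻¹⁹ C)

f ≈ 1.46×10⁴ Hz

f = |q|B/(2πm).
f = (3.204×10⁻¹⁹)(7.59×10⁻³)/(2π·2.66×10⁻²⁶) ≈ 1.46×10⁴ Hz.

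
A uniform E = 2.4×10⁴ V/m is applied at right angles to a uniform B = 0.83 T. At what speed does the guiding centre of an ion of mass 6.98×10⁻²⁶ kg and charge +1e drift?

The steady drift has the magnetic force balancing the electric force, so v_d = E/B.
v_d = 2.4×10⁴/0.83 = 2.9×10⁴ m/s.

v_d ≈ 2.9×10⁴ m/s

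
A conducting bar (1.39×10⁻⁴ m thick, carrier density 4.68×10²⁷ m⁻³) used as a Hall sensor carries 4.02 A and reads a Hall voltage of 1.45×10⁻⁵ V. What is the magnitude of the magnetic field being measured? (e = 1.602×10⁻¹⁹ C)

B ≈ 0.376 T

From V_H = IB/(n e t), B = V_H n e t / I.
B = (1.45×10⁻⁵)(4.68×10²⁷)(1.602×10⁻¹⁹)(1.39×10⁻⁴)/4.02 ≈ 0.376 T.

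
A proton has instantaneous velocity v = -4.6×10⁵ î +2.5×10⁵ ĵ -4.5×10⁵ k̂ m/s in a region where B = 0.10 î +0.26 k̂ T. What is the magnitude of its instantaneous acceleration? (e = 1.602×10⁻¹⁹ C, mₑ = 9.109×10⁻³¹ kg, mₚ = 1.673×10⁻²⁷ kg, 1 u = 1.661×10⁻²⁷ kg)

|a| ≈ 9.77×10¹² m/s²

v×B = (6.50×10⁴, 7.46×10⁴, -2.50×10⁴) N/C.
F = q v×B = (1.602×10⁻¹⁹ C)·(6.50×10⁴, 7.46×10⁴, -2.50×10⁴) = (1.04×10⁻¹⁴, 1.20×10⁻¹⁴, -4.01×10⁻¹⁵) N.
|a| = |F|/m = 1.635×10⁻¹⁴/1.673×10⁻²⁷ ≈ 9.77×10¹² m/s².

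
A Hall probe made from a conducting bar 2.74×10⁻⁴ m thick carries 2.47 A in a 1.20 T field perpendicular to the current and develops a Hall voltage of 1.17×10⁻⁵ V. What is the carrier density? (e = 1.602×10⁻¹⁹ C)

From V_H = IB/(n e t), n = IB/(V_H e t).
n = (2.47)(1.20)/((1.17×10⁻⁵)(1.602×10⁻¹⁹)(2.74×10⁻⁴)) ≈ 5.77×10²⁷ m⁻³.

n ≈ 5.77×10²⁷ m⁻³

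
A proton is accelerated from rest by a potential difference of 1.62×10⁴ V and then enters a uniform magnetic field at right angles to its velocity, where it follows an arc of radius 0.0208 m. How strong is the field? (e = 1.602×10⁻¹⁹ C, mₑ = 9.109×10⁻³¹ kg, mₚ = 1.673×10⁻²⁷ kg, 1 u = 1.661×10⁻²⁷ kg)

v = √(2|q|V/m) = √(2·1.602×10⁻¹⁹·1.62×10⁴/1.673×10⁻²⁷) ≈ 1.761×10⁶ m/s.
B = mv/(|q|r) = (1.673×10⁻²⁷)(1.761×10⁶)/((1.602×10⁻¹⁹)(0.0208)) ≈ 0.884 T.

B ≈ 0.884 T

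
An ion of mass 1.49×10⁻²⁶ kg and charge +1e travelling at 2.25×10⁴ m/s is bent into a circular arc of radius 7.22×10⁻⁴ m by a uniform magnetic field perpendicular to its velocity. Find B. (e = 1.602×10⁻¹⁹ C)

B ≈ 2.90 T

From |q|vB = mv²/r, B = mv/(|q|r).
B = (1.49×10⁻²⁶)(2.25×10⁴)/((1.602×10⁻¹⁹)(7.22×10⁻⁴)) ≈ 2.90 T.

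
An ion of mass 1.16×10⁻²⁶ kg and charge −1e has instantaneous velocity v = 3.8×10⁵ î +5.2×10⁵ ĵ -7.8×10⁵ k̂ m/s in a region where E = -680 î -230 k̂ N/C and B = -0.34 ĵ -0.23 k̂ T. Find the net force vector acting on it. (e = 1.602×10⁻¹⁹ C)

v×B = (-3.85×10⁵, 8.74×10⁴, -1.29×10⁵) N/C.
E + v×B = (-3.85×10⁵, 8.74×10⁴, -1.29×10⁵) N/C.
F = q(E + v×B) = (−1.602×10⁻¹⁹ C)·(-3.85×10⁵, 8.74×10⁴, -1.29×10⁵) = (6.18×10⁻¹⁴, -1.40×10⁻¹⁴, 2.07×10⁻¹⁴) N.

F ≈ (6.18×10⁻¹⁴, -1.40×10⁻¹⁴, 2.07×10⁻¹⁴) N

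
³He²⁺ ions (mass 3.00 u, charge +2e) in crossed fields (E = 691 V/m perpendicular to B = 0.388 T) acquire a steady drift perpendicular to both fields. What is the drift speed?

v_d ≈ 1780 m/s

The E×B drift speed is v_d = E/B.
v_d = 691/0.388 = 1780 m/s.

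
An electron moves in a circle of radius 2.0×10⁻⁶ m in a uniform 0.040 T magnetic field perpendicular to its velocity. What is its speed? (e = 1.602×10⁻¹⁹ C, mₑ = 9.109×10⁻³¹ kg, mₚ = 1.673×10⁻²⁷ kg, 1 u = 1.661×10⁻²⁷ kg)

From |q|vB = mv²/r, v = |q|Br/m.
v = (1.602×10⁻¹⁹)(0.040)(2.0×10⁻⁶)/9.109×10⁻³¹ ≈ 1.4×10⁴ m/s.

v ≈ 1.4×10⁴ m/s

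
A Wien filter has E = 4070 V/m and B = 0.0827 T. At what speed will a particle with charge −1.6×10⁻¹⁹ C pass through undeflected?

v = 4.92×10⁴ m/s

Zero net Lorentz force requires |qE| = |q v×B|, i.e. E = vB.
v = E/B = 4070/0.0827 = 4.92×10⁴ m/s.
The result is independent of the particle's charge and mass.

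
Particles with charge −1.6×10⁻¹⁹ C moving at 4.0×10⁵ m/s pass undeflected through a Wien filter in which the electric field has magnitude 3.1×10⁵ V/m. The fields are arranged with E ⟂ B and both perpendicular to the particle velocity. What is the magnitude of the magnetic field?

B = 0.78 T

Balance of forces in the selector: qE = qvB ⇒ B = E/v.
B = 3.1×10⁵/4.0×10⁵ = 0.78 T.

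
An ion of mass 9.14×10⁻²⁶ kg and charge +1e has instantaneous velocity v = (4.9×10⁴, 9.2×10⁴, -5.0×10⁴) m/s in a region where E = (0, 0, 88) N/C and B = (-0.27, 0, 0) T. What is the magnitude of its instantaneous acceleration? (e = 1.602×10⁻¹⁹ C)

v×B = (0, 1.35×10⁴, 2.48×10⁴) N/C.
E + v×B = (0, 1.35×10⁴, 2.49×10⁴) N/C.
F = q(E + v×B) = (1.602×10⁻¹⁹ C)·(0, 1.35×10⁴, 2.49×10⁴) = (0, 2.16×10⁻¹⁵, 3.99×10⁻¹⁵) N.
|a| = |F|/m = 4.541×10⁻¹⁵/9.14×10⁻²⁶ ≈ 4.97×10¹⁰ m/s².

|a| ≈ 4.97×10¹⁰ m/s²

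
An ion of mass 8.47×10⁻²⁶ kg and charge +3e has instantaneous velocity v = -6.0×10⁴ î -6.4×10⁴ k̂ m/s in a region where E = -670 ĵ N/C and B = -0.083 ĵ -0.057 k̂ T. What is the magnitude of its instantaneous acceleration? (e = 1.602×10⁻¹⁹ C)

|a| ≈ 4.74×10¹⁰ m/s²

v×B = (-5310, -3420, 4980) N/C.
E + v×B = (-5310, -4090, 4980) N/C.
F = q(E + v×B) = (4.806×10⁻¹⁹ C)·(-5310, -4090, 4980) = (-2.55×10⁻¹⁵, -1.97×10⁻¹⁵, 2.39×10⁻¹⁵) N.
|a| = |F|/m = 4.014×10⁻¹⁵/8.47×10⁻²⁶ ≈ 4.74×10¹⁰ m/s².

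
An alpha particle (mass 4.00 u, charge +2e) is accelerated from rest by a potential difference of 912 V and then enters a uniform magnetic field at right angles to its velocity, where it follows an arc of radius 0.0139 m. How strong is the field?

B ≈ 0.442 T

v = √(2|q|V/m) = √(2·3.204×10⁻¹⁹·912/6.644×10⁻²⁷) ≈ 2.966×10⁵ m/s.
B = mv/(|q|r) = (6.644×10⁻²⁷)(2.966×10⁵)/((3.204×10⁻¹⁹)(0.0139)) ≈ 0.442 T.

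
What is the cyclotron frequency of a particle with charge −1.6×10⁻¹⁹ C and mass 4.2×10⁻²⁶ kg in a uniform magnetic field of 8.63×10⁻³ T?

f = |q|B/(2πm).
f = (1.6×10⁻¹⁹)(8.63×10⁻³)/(2π·4.2×10⁻²⁶) ≈ 5230 Hz.

f ≈ 5230 Hz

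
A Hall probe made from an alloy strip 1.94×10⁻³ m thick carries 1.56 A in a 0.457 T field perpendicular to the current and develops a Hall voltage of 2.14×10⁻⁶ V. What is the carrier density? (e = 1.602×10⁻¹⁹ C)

From V_H = IB/(n e t), n = IB/(V_H e t).
n = (1.56)(0.457)/((2.14×10⁻⁶)(1.602×10⁻¹⁹)(1.94×10⁻³)) ≈ 1.07×10²⁷ m⁻³.

n ≈ 1.07×10²⁷ m⁻³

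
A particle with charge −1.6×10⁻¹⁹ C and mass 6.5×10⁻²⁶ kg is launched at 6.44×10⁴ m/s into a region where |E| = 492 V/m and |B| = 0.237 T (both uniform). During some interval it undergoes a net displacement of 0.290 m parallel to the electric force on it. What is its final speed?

B does no work; ΔKE = |q|E d.
½mv_f² = ½mv₀² + |q|Ed = ½(6.5×10⁻²⁶)(6.44×10⁴)² + (1.6×10⁻¹⁹)(492)(0.290) ≈ 1.348×10⁻¹⁶ J + 2.283×10⁻¹⁷ J ≈ 1.576×10⁻¹⁶ J.
v_f = √(2·1.576×10⁻¹⁶/6.5×10⁻²⁶) ≈ 6.96×10⁴ m/s.

v_f ≈ 6.96×10⁴ m/s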